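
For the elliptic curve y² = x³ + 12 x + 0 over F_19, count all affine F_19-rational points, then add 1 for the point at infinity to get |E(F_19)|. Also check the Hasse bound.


Affine points = {(0, 0), (3, 5), (3, 14), (4, 6), (4, 13), (7, 3), (7, 16), (8, 0), (9, 1), (9, 18), (11, 0), (13, 4), (13, 15), (14, 9), (14, 10), (17, 5), (17, 14), (18, 5), (18, 14)}; affine count = 19; |E(F_19)| = 20.

Discriminant check: Δ ∝ 4a³ + 27b² = 4·12³ + 27·0² = 4·1728 + 27·0 ≡ 15 (mod 19). Nonzero ⇒ E is nonsingular.
For each x ∈ F_19, compute rhs = x³ + 12·x + 0 mod 19, then count y ∈ F_19 with y² ≡ rhs.
  x = 0: rhs = 0, matching y values: 0 (1 points).
  x = 1: rhs = 13, matching y values: none (0 points).
  x = 2: rhs = 13, matching y values: none (0 points).
  x = 3: rhs = 6, matching y values: 5, 14 (2 points).
  x = 4: rhs = 17, matching y values: 6, 13 (2 points).
  x = 5: rhs = 14, matching y values: none (0 points).
  x = 6: rhs = 3, matching y values: none (0 points).
  x = 7: rhs = 9, matching y values: 3, 16 (2 points).
  x = 8: rhs = 0, matching y values: 0 (1 points).
  x = 9: rhs = 1, matching y values: 1, 18 (2 points).
  x = 10: rhs = 18, matching y values: none (0 points).
  x = 11: rhs = 0, matching y values: 0 (1 points).
  x = 12: rhs = 10, matching y values: none (0 points).
  x = 13: rhs = 16, matching y values: 4, 15 (2 points).
  x = 14: rhs = 5, matching y values: 9, 10 (2 points).
  x = 15: rhs = 2, matching y values: none (0 points).
  x = 16: rhs = 13, matching y values: none (0 points).
  x = 17: rhs = 6, matching y values: 5, 14 (2 points).
  x = 18: rhs = 6, matching y values: 5, 14 (2 points).
Total affine count: 19.
Full point count |E(F_19)| = 19 + 1 = 20.
Hasse bound: |20 − (19+1)| = |0| = 0 ≤ 2√19 ≈ 8.7178 ✓.


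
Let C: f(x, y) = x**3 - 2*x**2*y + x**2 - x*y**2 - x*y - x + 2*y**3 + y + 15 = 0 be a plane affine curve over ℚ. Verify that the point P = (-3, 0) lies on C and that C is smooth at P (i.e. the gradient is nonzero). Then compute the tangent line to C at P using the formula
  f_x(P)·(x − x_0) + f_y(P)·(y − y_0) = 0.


Tangent line at P: 20*x - 14*y + 60 = 0.

Step 1: f(-3, 0) = 0, so P lies on C.
Step 2: partial derivatives
  f_x(x, y) = 3*x**2 - 4*x*y + 2*x - y**2 - y - 1, f_y(x, y) = -2*x**2 - 2*x*y - x + 6*y**2 + 1.
  f_x(P) = 20, f_y(P) = -14 (gradient nonzero, so P is smooth).
Step 3: tangent line at P: 20·(x − -3) + -14·(y − 0) = 0.
Expanding: 20*x - 14*y + 60 = 0.


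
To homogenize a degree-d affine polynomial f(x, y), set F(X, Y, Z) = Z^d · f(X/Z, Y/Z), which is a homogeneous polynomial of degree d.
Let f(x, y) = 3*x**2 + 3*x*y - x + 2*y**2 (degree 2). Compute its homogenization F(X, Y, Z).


F(X, Y, Z) = 3*X**2 + 3*X*Y - X*Z + 2*Y**2

deg(f) = 2.
Substitute x = X/Z, y = Y/Z into f, then multiply by Z^2.
  monomial 3·x^2·y^0 ↦ 3·X^2·Y^0·Z^0.
  monomial 3·x^1·y^1 ↦ 3·X^1·Y^1·Z^0.
  monomial -1·x^1·y^0 ↦ -1·X^1·Y^0·Z^1.
  monomial 2·x^0·y^2 ↦ 2·X^0·Y^2·Z^0.
Collecting: F(X, Y, Z) = 3*X**2 + 3*X*Y - X*Z + 2*Y**2.


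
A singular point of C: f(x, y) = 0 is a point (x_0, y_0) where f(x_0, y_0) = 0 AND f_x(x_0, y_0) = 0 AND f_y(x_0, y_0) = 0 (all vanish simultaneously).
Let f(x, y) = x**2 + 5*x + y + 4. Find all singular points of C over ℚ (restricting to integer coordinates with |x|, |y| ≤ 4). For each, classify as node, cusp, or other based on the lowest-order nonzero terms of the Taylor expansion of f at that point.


No singular points in the scanned grid; C is smooth there.

Compute partial derivatives:
  f_x = 2*x + 5.
  f_y = 1.
f_y = 1 is a nonzero constant, so f_y never vanishes: no point (x, y) can satisfy f = f_x = f_y = 0. In particular no (x, y) ∈ {−4, ..., 4}² is singular; the curve is smooth.


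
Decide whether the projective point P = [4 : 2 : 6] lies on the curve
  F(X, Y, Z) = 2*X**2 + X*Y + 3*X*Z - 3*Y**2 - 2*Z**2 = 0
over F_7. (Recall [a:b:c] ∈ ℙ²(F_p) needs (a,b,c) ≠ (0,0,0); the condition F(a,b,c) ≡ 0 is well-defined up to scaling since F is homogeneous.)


F(4,2,6) ≡ 0 (mod 7); P is on the curve.

Evaluate F(4, 2, 6) term-by-term (mod 7).
  2*X**2 ↦ 2·16·1·1 = 32
  X*Y ↦ 1·4·2·1 = 8
  3*X*Z ↦ 3·4·1·6 = 72
  -3*Y**2 ↦ -3·1·4·1 = -12
  -2*Z**2 ↦ -2·1·1·36 = -72
Sum: F(4, 2, 6) = (32) + (8) + (72) + (-12) + (-72) = 28.
Reducing mod 7: 28 ≡ 0 (mod 7).
Since F(a, b, c) ≡ 0 (mod 7), P lies on the curve.


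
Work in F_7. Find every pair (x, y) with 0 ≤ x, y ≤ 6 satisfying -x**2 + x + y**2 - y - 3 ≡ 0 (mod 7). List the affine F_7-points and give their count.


Affine F_7-points: {(2, 4), (3, 2), (3, 6), (5, 2), (5, 6), (6, 4)}; count = 6.

For each of the 49 pairs (x, y) ∈ F_7², evaluate f(x, y) mod 7. Record the zeros.
  x = 0: [0↦4, 1↦4, 2↦6, 3↦3, 4↦2, 5↦3, 6↦6]  zeros at y ∈ ∅
  x = 1: [0↦4, 1↦4, 2↦6, 3↦3, 4↦2, 5↦3, 6↦6]  zeros at y ∈ ∅
  x = 2: [0↦2, 1↦2, 2↦4, 3↦1, 4↦0, 5↦1, 6↦4]  zeros at y ∈ {4}
  x = 3: [0↦5, 1↦5, 2↦0, 3↦4, 4↦3, 5↦4, 6↦0]  zeros at y ∈ {2, 6}
  x = 4: [0↦6, 1↦6, 2↦1, 3↦5, 4↦4, 5↦5, 6↦1]  zeros at y ∈ ∅
  x = 5: [0↦5, 1↦5, 2↦0, 3↦4, 4↦3, 5↦4, 6↦0]  zeros at y ∈ {2, 6}
  x = 6: [0↦2, 1↦2, 2↦4, 3↦1, 4↦0, 5↦1, 6↦4]  zeros at y ∈ {4}
Collecting zeros: affine points = {(2, 4), (3, 2), (3, 6), (5, 2), (5, 6), (6, 4)}.
Total count |C(F_7)_aff| = 6.


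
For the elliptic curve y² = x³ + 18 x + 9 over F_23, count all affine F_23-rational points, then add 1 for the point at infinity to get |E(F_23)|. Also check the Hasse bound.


Affine points = {(0, 3), (0, 20), (7, 8), (7, 15), (9, 7), (9, 16), (10, 4), (10, 19), (13, 5), (13, 18), (16, 0), (18, 1), (18, 22), (22, 6), (22, 17)}; affine count = 15; |E(F_23)| = 16.

Discriminant check: Δ ∝ 4a³ + 27b² = 4·18³ + 27·9² = 4·5832 + 27·81 ≡ 8 (mod 23). Nonzero ⇒ E is nonsingular.
For each x ∈ F_23, compute rhs = x³ + 18·x + 9 mod 23, then count y ∈ F_23 with y² ≡ rhs.
  x = 0: rhs = 9, matching y values: 3, 20 (2 points).
  x = 1: rhs = 5, matching y values: none (0 points).
  x = 2: rhs = 7, matching y values: none (0 points).
  x = 3: rhs = 21, matching y values: none (0 points).
  x = 4: rhs = 7, matching y values: none (0 points).
  x = 5: rhs = 17, matching y values: none (0 points).
  x = 6: rhs = 11, matching y values: none (0 points).
  x = 7: rhs = 18, matching y values: 8, 15 (2 points).
  x = 8: rhs = 21, matching y values: none (0 points).
  x = 9: rhs = 3, matching y values: 7, 16 (2 points).
  x = 10: rhs = 16, matching y values: 4, 19 (2 points).
  x = 11: rhs = 20, matching y values: none (0 points).
  x = 12: rhs = 21, matching y values: none (0 points).
  x = 13: rhs = 2, matching y values: 5, 18 (2 points).
  x = 14: rhs = 15, matching y values: none (0 points).
  x = 15: rhs = 20, matching y values: none (0 points).
  x = 16: rhs = 0, matching y values: 0 (1 points).
  x = 17: rhs = 7, matching y values: none (0 points).
  x = 18: rhs = 1, matching y values: 1, 22 (2 points).
  x = 19: rhs = 11, matching y values: none (0 points).
  x = 20: rhs = 20, matching y values: none (0 points).
  x = 21: rhs = 11, matching y values: none (0 points).
  x = 22: rhs = 13, matching y values: 6, 17 (2 points).
Total affine count: 15.
Full point count |E(F_23)| = 15 + 1 = 16.
Hasse bound: |16 − (23+1)| = |-8| = 8 ≤ 2√23 ≈ 9.5917 ✓.


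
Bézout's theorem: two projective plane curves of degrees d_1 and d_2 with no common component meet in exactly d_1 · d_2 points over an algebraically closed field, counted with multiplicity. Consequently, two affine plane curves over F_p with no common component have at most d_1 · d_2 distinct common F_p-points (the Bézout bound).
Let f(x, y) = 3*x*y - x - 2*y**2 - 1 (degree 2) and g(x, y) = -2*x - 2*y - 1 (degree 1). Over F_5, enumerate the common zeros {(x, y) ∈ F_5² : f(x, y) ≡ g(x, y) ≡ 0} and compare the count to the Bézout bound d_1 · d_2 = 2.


Common zeros: {(3, 4)}; count = 1; Bézout bound = 2.

deg(f) = 2, deg(g) = 1, so Bézout bound = 2.
Scan x ∈ F_5. For each x, list the y ∈ F_5 with f(x, y) ≡ 0 and those with g(x, y) ≡ 0 (mod 5); the common zeros in that column are the intersection.
  x = 0: f ≡ 0 at y ∈ ∅; g ≡ 0 at y ∈ {2}; common: ∅.
  x = 1: f ≡ 0 at y ∈ ∅; g ≡ 0 at y ∈ {1}; common: ∅.
  x = 2: f ≡ 0 at y ∈ ∅; g ≡ 0 at y ∈ {0}; common: ∅.
  x = 3: f ≡ 0 at y ∈ {3, 4}; g ≡ 0 at y ∈ {4}; common: {4}.
  x = 4: f ≡ 0 at y ∈ {0, 1}; g ≡ 0 at y ∈ {3}; common: ∅.
Collecting: common zeros = {(3, 4)}, so the count is 1.
Comparison with the Bézout bound: 1 ≤ 2 = deg(f)·deg(g), as expected for curves with no common component (the affine F_5-count falls short of the bound because intersections may lie at infinity, over extension fields, or carry multiplicity).


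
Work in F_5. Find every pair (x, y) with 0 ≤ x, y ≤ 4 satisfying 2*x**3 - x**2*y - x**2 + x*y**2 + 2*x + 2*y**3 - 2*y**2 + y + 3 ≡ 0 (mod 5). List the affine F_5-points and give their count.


Affine F_5-points: {(2, 4), (4, 3)}; count = 2.

For each of the 25 pairs (x, y) ∈ F_5², evaluate f(x, y) mod 5. Record the zeros.
  x = 0: [0↦3, 1↦4, 2↦3, 3↦2, 4↦3]  zeros at y ∈ ∅
  x = 1: [0↦1, 1↦2, 2↦3, 3↦1, 4↦3]  zeros at y ∈ ∅
  x = 2: [0↦4, 1↦3, 2↦4, 3↦4, 4↦0]  zeros at y ∈ {4}
  x = 3: [0↦4, 1↦4, 2↦3, 3↦3, 4↦1]  zeros at y ∈ ∅
  x = 4: [0↦3, 1↦2, 2↦2, 3↦0, 4↦3]  zeros at y ∈ {3}
Collecting zeros: affine points = {(2, 4), (4, 3)}.
Total count |C(F_5)_aff| = 2.


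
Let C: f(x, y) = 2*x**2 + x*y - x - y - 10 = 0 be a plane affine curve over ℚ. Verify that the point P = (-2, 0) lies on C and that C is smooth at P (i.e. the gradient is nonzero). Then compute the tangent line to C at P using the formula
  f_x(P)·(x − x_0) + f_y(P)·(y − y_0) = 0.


Tangent line at P: -9*x - 3*y - 18 = 0.

Step 1: f(-2, 0) = 0, so P lies on C.
Step 2: partial derivatives
  f_x(x, y) = 4*x + y - 1, f_y(x, y) = x - 1.
  f_x(P) = -9, f_y(P) = -3 (gradient nonzero, so P is smooth).
Step 3: tangent line at P: -9·(x − -2) + -3·(y − 0) = 0.
Expanding: -9*x - 3*y - 18 = 0.


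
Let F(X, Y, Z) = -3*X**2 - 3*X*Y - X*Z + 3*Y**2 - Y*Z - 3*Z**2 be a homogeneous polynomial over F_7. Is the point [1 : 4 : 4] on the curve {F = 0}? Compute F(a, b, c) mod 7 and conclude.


F(1,4,4) ≡ 0 (mod 7); P is on the curve.

Evaluate F(1, 4, 4) term-by-term (mod 7).
  -3*X**2 ↦ -3·1·1·1 = -3
  -3*X*Y ↦ -3·1·4·1 = -12
  -X*Z ↦ -1·1·1·4 = -4
  3*Y**2 ↦ 3·1·16·1 = 48
  -Y*Z ↦ -1·1·4·4 = -16
  -3*Z**2 ↦ -3·1·1·16 = -48
Sum: F(1, 4, 4) = (-3) + (-12) + (-4) + (48) + (-16) + (-48) = -35.
Reducing mod 7: -35 ≡ 0 (mod 7).
Since F(a, b, c) ≡ 0 (mod 7), P lies on the curve.


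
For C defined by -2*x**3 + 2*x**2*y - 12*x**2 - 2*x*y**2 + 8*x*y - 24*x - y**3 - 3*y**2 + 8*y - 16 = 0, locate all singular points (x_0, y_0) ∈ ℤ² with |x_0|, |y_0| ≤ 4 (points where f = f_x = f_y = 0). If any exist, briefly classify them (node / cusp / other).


Singular points: {(-2, 0)}; classification: cusp.

Compute partial derivatives:
  f_x = -6*x**2 + 4*x*y - 24*x - 2*y**2 + 8*y - 24.
  f_y = 2*x**2 - 4*x*y + 8*x - 3*y**2 - 6*y + 8.
Scan x_0 ∈ {−4, ..., 4}. For each x_0, f_y(x_0, y) is a polynomial in y; find its integer roots y ∈ {−4, ..., 4}, then test f_x and f at those candidates.
  x = -4: f_y(-4, y) = -3*y**2 + 10*y + 8; vanishes at y ∈ {4}. (-4, 4): f_x = -88 ≠ 0.
  x = -3: f_y(-3, y) = -3*y**2 + 6*y + 2; no integer root y with |y| ≤ 4.
  x = -2: f_y(-2, y) = -3*y**2 + 2*y; vanishes at y ∈ {0}. (-2, 0): f_x = 0, f = 0 — SINGULAR.
  x = -1: f_y(-1, y) = -3*y**2 - 2*y + 2; no integer root y with |y| ≤ 4.
  x = 0: f_y(0, y) = -3*y**2 - 6*y + 8; no integer root y with |y| ≤ 4.
  x = 1: f_y(1, y) = -3*y**2 - 10*y + 18; no integer root y with |y| ≤ 4.
  x = 2: f_y(2, y) = -3*y**2 - 14*y + 32; no integer root y with |y| ≤ 4.
  x = 3: f_y(3, y) = -3*y**2 - 18*y + 50; no integer root y with |y| ≤ 4.
  x = 4: f_y(4, y) = -3*y**2 - 22*y + 72; no integer root y with |y| ≤ 4.
Only singular point on the grid: (-2, 0).
Classify: substitute x = -2 + u, y = 0 + v and expand: f = -2*u**3 + 2*u**2*v - 2*u*v**2 - v**3 + v**2.
No constant or linear terms (consistent with a singular point). Quadratic part: v**2. Cubic part: -2*u**3 + 2*u**2*v - 2*u*v**2 - v**3.
The quadratic part v**2 is a perfect square, so there is a single (double) tangent line v = 0, i.e. y = 0. Restricting the cubic part to that line (v = 0) leaves -2*u**3 ≠ 0, so f is not divisible by v and the branch is v² ≈ 2*u**3 to lowest order — this is a cusp.
Classification: cusp.


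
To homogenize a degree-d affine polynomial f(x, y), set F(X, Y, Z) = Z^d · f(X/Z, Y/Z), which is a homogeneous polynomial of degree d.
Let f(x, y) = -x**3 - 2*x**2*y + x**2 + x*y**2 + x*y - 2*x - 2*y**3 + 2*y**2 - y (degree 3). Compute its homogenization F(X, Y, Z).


F(X, Y, Z) = -X**3 - 2*X**2*Y + X**2*Z + X*Y**2 + X*Y*Z - 2*X*Z**2 - 2*Y**3 + 2*Y**2*Z - Y*Z**2

deg(f) = 3.
Substitute x = X/Z, y = Y/Z into f, then multiply by Z^3.
  monomial -1·x^3·y^0 ↦ -1·X^3·Y^0·Z^0.
  monomial -2·x^2·y^1 ↦ -2·X^2·Y^1·Z^0.
  monomial 1·x^2·y^0 ↦ 1·X^2·Y^0·Z^1.
  monomial 1·x^1·y^2 ↦ 1·X^1·Y^2·Z^0.
  monomial 1·x^1·y^1 ↦ 1·X^1·Y^1·Z^1.
  monomial -2·x^1·y^0 ↦ -2·X^1·Y^0·Z^2.
  monomial -2·x^0·y^3 ↦ -2·X^0·Y^3·Z^0.
  monomial 2·x^0·y^2 ↦ 2·X^0·Y^2·Z^1.
  monomial -1·x^0·y^1 ↦ -1·X^0·Y^1·Z^2.
Collecting: F(X, Y, Z) = -X**3 - 2*X**2*Y + X**2*Z + X*Y**2 + X*Y*Z - 2*X*Z**2 - 2*Y**3 + 2*Y**2*Z - Y*Z**2.


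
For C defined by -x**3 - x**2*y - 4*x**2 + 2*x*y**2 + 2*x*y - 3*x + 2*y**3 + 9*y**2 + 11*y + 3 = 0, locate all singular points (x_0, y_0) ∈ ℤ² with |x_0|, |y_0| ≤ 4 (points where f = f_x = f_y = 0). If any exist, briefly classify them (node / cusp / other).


Singular points: {(-1, -1)}; classification: cusp.

Compute partial derivatives:
  f_x = -3*x**2 - 2*x*y - 8*x + 2*y**2 + 2*y - 3.
  f_y = -x**2 + 4*x*y + 2*x + 6*y**2 + 18*y + 11.
Scan x_0 ∈ {−4, ..., 4}. For each x_0, f_y(x_0, y) is a polynomial in y; find its integer roots y ∈ {−4, ..., 4}, then test f_x and f at those candidates.
  x = -4: f_y(-4, y) = 6*y**2 + 2*y - 13; no integer root y with |y| ≤ 4.
  x = -3: f_y(-3, y) = 6*y**2 + 6*y - 4; no integer root y with |y| ≤ 4.
  x = -2: f_y(-2, y) = 6*y**2 + 10*y + 3; no integer root y with |y| ≤ 4.
  x = -1: f_y(-1, y) = 6*y**2 + 14*y + 8; vanishes at y ∈ {-1}. (-1, -1): f_x = 0, f = 0 — SINGULAR.
  x = 0: f_y(0, y) = 6*y**2 + 18*y + 11; no integer root y with |y| ≤ 4.
  x = 1: f_y(1, y) = 6*y**2 + 22*y + 12; vanishes at y ∈ {-3}. (1, -3): f_x = 4 ≠ 0.
  x = 2: f_y(2, y) = 6*y**2 + 26*y + 11; no integer root y with |y| ≤ 4.
  x = 3: f_y(3, y) = 6*y**2 + 30*y + 8; no integer root y with |y| ≤ 4.
  x = 4: f_y(4, y) = 6*y**2 + 34*y + 3; no integer root y with |y| ≤ 4.
Only singular point on the grid: (-1, -1).
Classify: substitute x = -1 + u, y = -1 + v and expand: f = -u**3 - u**2*v + 2*u*v**2 + 2*v**3 + v**2.
No constant or linear terms (consistent with a singular point). Quadratic part: v**2. Cubic part: -u**3 - u**2*v + 2*u*v**2 + 2*v**3.
The quadratic part v**2 is a perfect square, so there is a single (double) tangent line v = 0, i.e. y = -1. Restricting the cubic part to that line (v = 0) leaves -u**3 ≠ 0, so f is not divisible by v and the branch is v² ≈ u**3 to lowest order — this is a cusp.
Classification: cusp.


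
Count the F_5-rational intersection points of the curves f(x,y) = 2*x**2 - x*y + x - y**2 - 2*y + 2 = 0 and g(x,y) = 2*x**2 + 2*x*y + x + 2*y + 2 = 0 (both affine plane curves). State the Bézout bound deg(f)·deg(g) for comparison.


Common zeros: {(1, 0)}; count = 1; Bézout bound = 4.

deg(f) = 2, deg(g) = 2, so Bézout bound = 4.
Scan x ∈ F_5. For each x, list the y ∈ F_5 with f(x, y) ≡ 0 and those with g(x, y) ≡ 0 (mod 5); the common zeros in that column are the intersection.
  x = 0: f ≡ 0 at y ∈ ∅; g ≡ 0 at y ∈ {4}; common: ∅.
  x = 1: f ≡ 0 at y ∈ {0, 2}; g ≡ 0 at y ∈ {0}; common: {0}.
  x = 2: f ≡ 0 at y ∈ {2, 4}; g ≡ 0 at y ∈ {3}; common: ∅.
  x = 3: f ≡ 0 at y ∈ ∅; g ≡ 0 at y ∈ {4}; common: ∅.
  x = 4: f ≡ 0 at y ∈ ∅; g ≡ 0 at y ∈ ∅; common: ∅.
Collecting: common zeros = {(1, 0)}, so the count is 1.
Comparison with the Bézout bound: 1 ≤ 4 = deg(f)·deg(g), as expected for curves with no common component (the affine F_5-count falls short of the bound because intersections may lie at infinity, over extension fields, or carry multiplicity).


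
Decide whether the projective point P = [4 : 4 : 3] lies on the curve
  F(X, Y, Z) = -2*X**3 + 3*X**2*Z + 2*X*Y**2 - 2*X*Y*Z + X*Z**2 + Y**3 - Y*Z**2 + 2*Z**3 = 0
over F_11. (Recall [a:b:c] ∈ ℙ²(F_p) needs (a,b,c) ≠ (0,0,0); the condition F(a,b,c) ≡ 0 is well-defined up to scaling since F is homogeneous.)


F(4,4,3) ≡ 1 (mod 11); P is NOT on the curve.

Evaluate F(4, 4, 3) term-by-term (mod 11).
  -2*X**3 ↦ -2·64·1·1 = -128
  3*X**2*Z ↦ 3·16·1·3 = 144
  2*X*Y**2 ↦ 2·4·16·1 = 128
  -2*X*Y*Z ↦ -2·4·4·3 = -96
  X*Z**2 ↦ 1·4·1·9 = 36
  Y**3 ↦ 1·1·64·1 = 64
  -Y*Z**2 ↦ -1·1·4·9 = -36
  2*Z**3 ↦ 2·1·1·27 = 54
Sum: F(4, 4, 3) = (-128) + (144) + (128) + (-96) + (36) + (64) + (-36) + (54) = 166.
Reducing mod 11: 166 ≡ 1 (mod 11).
Since F(a, b, c) ≡ 1 ≠ 0 (mod 11), P does NOT lie on the curve.


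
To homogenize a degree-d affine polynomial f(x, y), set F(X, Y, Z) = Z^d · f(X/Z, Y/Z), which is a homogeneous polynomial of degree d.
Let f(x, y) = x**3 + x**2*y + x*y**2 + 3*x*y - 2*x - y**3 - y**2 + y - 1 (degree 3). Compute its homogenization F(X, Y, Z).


F(X, Y, Z) = X**3 + X**2*Y + X*Y**2 + 3*X*Y*Z - 2*X*Z**2 - Y**3 - Y**2*Z + Y*Z**2 - Z**3

deg(f) = 3.
Substitute x = X/Z, y = Y/Z into f, then multiply by Z^3.
  monomial 1·x^3·y^0 ↦ 1·X^3·Y^0·Z^0.
  monomial 1·x^2·y^1 ↦ 1·X^2·Y^1·Z^0.
  monomial 1·x^1·y^2 ↦ 1·X^1·Y^2·Z^0.
  monomial 3·x^1·y^1 ↦ 3·X^1·Y^1·Z^1.
  monomial -2·x^1·y^0 ↦ -2·X^1·Y^0·Z^2.
  monomial -1·x^0·y^3 ↦ -1·X^0·Y^3·Z^0.
  monomial -1·x^0·y^2 ↦ -1·X^0·Y^2·Z^1.
  monomial 1·x^0·y^1 ↦ 1·X^0·Y^1·Z^2.
  monomial -1·x^0·y^0 ↦ -1·X^0·Y^0·Z^3.
Collecting: F(X, Y, Z) = X**3 + X**2*Y + X*Y**2 + 3*X*Y*Z - 2*X*Z**2 - Y**3 - Y**2*Z + Y*Z**2 - Z**3.


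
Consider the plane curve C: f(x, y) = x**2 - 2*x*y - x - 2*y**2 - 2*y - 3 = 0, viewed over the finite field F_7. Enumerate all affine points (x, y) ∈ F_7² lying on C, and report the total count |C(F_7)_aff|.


Affine F_7-points: {(0, 1), (0, 5), (2, 2), (3, 1), (3, 2), (4, 4), (4, 5), (5, 4)}; count = 8.

For each of the 49 pairs (x, y) ∈ F_7², evaluate f(x, y) mod 7. Record the zeros.
  x = 0: [0↦4, 1↦0, 2↦6, 3↦1, 4↦6, 5↦0, 6↦4]  zeros at y ∈ {1, 5}
  x = 1: [0↦4, 1↦5, 2↦2, 3↦2, 4↦5, 5↦4, 6↦6]  zeros at y ∈ ∅
  x = 2: [0↦6, 1↦5, 2↦0, 3↦5, 4↦6, 5↦3, 6↦3]  zeros at y ∈ {2}
  x = 3: [0↦3, 1↦0, 2↦0, 3↦3, 4↦2, 5↦4, 6↦2]  zeros at y ∈ {1, 2}
  x = 4: [0↦2, 1↦4, 2↦2, 3↦3, 4↦0, 5↦0, 6↦3]  zeros at y ∈ {4, 5}
  x = 5: [0↦3, 1↦3, 2↦6, 3↦5, 4↦0, 5↦5, 6↦6]  zeros at y ∈ {4}
  x = 6: [0↦6, 1↦4, 2↦5, 3↦2, 4↦2, 5↦5, 6↦4]  zeros at y ∈ ∅
Collecting zeros: affine points = {(0, 1), (0, 5), (2, 2), (3, 1), (3, 2), (4, 4), (4, 5), (5, 4)}.
Total count |C(F_7)_aff| = 8.


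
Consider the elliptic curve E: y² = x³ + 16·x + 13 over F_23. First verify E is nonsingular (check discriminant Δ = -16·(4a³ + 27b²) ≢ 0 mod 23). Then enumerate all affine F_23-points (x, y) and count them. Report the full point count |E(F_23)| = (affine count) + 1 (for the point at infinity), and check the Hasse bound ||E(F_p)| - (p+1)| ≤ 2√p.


Affine points = {(0, 6), (0, 17), (4, 7), (4, 16), (6, 7), (6, 16), (7, 10), (7, 13), (8, 3), (8, 20), (9, 9), (9, 14), (10, 0), (11, 5), (11, 18), (12, 1), (12, 22), (13, 7), (13, 16), (16, 8), (16, 15), (17, 0), (19, 0)}; affine count = 23; |E(F_23)| = 24.

Discriminant check: Δ ∝ 4a³ + 27b² = 4·16³ + 27·13² = 4·4096 + 27·169 ≡ 17 (mod 23). Nonzero ⇒ E is nonsingular.
For each x ∈ F_23, compute rhs = x³ + 16·x + 13 mod 23, then count y ∈ F_23 with y² ≡ rhs.
  x = 0: rhs = 13, matching y values: 6, 17 (2 points).
  x = 1: rhs = 7, matching y values: none (0 points).
  x = 2: rhs = 7, matching y values: none (0 points).
  x = 3: rhs = 19, matching y values: none (0 points).
  x = 4: rhs = 3, matching y values: 7, 16 (2 points).
  x = 5: rhs = 11, matching y values: none (0 points).
  x = 6: rhs = 3, matching y values: 7, 16 (2 points).
  x = 7: rhs = 8, matching y values: 10, 13 (2 points).
  x = 8: rhs = 9, matching y values: 3, 20 (2 points).
  x = 9: rhs = 12, matching y values: 9, 14 (2 points).
  x = 10: rhs = 0, matching y values: 0 (1 points).
  x = 11: rhs = 2, matching y values: 5, 18 (2 points).
  x = 12: rhs = 1, matching y values: 1, 22 (2 points).
  x = 13: rhs = 3, matching y values: 7, 16 (2 points).
  x = 14: rhs = 14, matching y values: none (0 points).
  x = 15: rhs = 17, matching y values: none (0 points).
  x = 16: rhs = 18, matching y values: 8, 15 (2 points).
  x = 17: rhs = 0, matching y values: 0 (1 points).
  x = 18: rhs = 15, matching y values: none (0 points).
  x = 19: rhs = 0, matching y values: 0 (1 points).
  x = 20: rhs = 7, matching y values: none (0 points).
  x = 21: rhs = 19, matching y values: none (0 points).
  x = 22: rhs = 19, matching y values: none (0 points).
Total affine count: 23.
Full point count |E(F_23)| = 23 + 1 = 24.
Hasse bound: |24 − (23+1)| = |0| = 0 ≤ 2√23 ≈ 9.5917 ✓.


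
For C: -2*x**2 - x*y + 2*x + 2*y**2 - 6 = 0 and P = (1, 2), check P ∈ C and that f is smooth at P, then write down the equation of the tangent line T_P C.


Tangent line at P: -4*x + 7*y - 10 = 0.

Step 1: f(1, 2) = 0, so P lies on C.
Step 2: partial derivatives
  f_x(x, y) = -4*x - y + 2, f_y(x, y) = -x + 4*y.
  f_x(P) = -4, f_y(P) = 7 (gradient nonzero, so P is smooth).
Step 3: tangent line at P: -4·(x − 1) + 7·(y − 2) = 0.
Expanding: -4*x + 7*y - 10 = 0.


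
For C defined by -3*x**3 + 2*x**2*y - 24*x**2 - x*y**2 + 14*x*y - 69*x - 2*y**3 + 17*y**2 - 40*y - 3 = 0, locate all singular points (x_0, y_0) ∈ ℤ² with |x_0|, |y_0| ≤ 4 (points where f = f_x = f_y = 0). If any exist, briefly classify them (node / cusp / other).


Singular points: {(-2, 3)}; classification: cusp.

Compute partial derivatives:
  f_x = -9*x**2 + 4*x*y - 48*x - y**2 + 14*y - 69.
  f_y = 2*x**2 - 2*x*y + 14*x - 6*y**2 + 34*y - 40.
Scan x_0 ∈ {−4, ..., 4}. For each x_0, f_y(x_0, y) is a polynomial in y; find its integer roots y ∈ {−4, ..., 4}, then test f_x and f at those candidates.
  x = -4: f_y(-4, y) = -6*y**2 + 42*y - 64; no integer root y with |y| ≤ 4.
  x = -3: f_y(-3, y) = -6*y**2 + 40*y - 64; vanishes at y ∈ {4}. (-3, 4): f_x = -14 ≠ 0.
  x = -2: f_y(-2, y) = -6*y**2 + 38*y - 60; vanishes at y ∈ {3}. (-2, 3): f_x = 0, f = 0 — SINGULAR.
  x = -1: f_y(-1, y) = -6*y**2 + 36*y - 52; no integer root y with |y| ≤ 4.
  x = 0: f_y(0, y) = -6*y**2 + 34*y - 40; vanishes at y ∈ {4}. (0, 4): f_x = -29 ≠ 0.
  x = 1: f_y(1, y) = -6*y**2 + 32*y - 24; no integer root y with |y| ≤ 4.
  x = 2: f_y(2, y) = -6*y**2 + 30*y - 4; no integer root y with |y| ≤ 4.
  x = 3: f_y(3, y) = -6*y**2 + 28*y + 20; no integer root y with |y| ≤ 4.
  x = 4: f_y(4, y) = -6*y**2 + 26*y + 48; no integer root y with |y| ≤ 4.
Only singular point on the grid: (-2, 3).
Classify: substitute x = -2 + u, y = 3 + v and expand: f = -3*u**3 + 2*u**2*v - u*v**2 - 2*v**3 + v**2.
No constant or linear terms (consistent with a singular point). Quadratic part: v**2. Cubic part: -3*u**3 + 2*u**2*v - u*v**2 - 2*v**3.
The quadratic part v**2 is a perfect square, so there is a single (double) tangent line v = 0, i.e. y = 3. Restricting the cubic part to that line (v = 0) leaves -3*u**3 ≠ 0, so f is not divisible by v and the branch is v² ≈ 3*u**3 to lowest order — this is a cusp.
Classification: cusp.


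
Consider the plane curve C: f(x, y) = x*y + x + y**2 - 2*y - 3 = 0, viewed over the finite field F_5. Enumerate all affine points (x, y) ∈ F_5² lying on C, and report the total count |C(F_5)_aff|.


Affine F_5-points: {(0, 3), (0, 4), (1, 2), (1, 4), (2, 1), (2, 4), (3, 0), (3, 4), (4, 4)}; count = 9.

For each of the 25 pairs (x, y) ∈ F_5², evaluate f(x, y) mod 5. Record the zeros.
  x = 0: [0↦2, 1↦1, 2↦2, 3↦0, 4↦0]  zeros at y ∈ {3, 4}
  x = 1: [0↦3, 1↦3, 2↦0, 3↦4, 4↦0]  zeros at y ∈ {2, 4}
  x = 2: [0↦4, 1↦0, 2↦3, 3↦3, 4↦0]  zeros at y ∈ {1, 4}
  x = 3: [0↦0, 1↦2, 2↦1, 3↦2, 4↦0]  zeros at y ∈ {0, 4}
  x = 4: [0↦1, 1↦4, 2↦4, 3↦1, 4↦0]  zeros at y ∈ {4}
Collecting zeros: affine points = {(0, 3), (0, 4), (1, 2), (1, 4), (2, 1), (2, 4), (3, 0), (3, 4), (4, 4)}.
Total count |C(F_5)_aff| = 9.


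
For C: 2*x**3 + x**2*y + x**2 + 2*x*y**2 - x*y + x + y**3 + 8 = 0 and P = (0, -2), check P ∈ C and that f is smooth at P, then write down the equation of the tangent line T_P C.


Tangent line at P: 11*x + 12*y + 24 = 0.

Step 1: f(0, -2) = 0, so P lies on C.
Step 2: partial derivatives
  f_x(x, y) = 6*x**2 + 2*x*y + 2*x + 2*y**2 - y + 1, f_y(x, y) = x**2 + 4*x*y - x + 3*y**2.
  f_x(P) = 11, f_y(P) = 12 (gradient nonzero, so P is smooth).
Step 3: tangent line at P: 11·(x − 0) + 12·(y − -2) = 0.
Expanding: 11*x + 12*y + 24 = 0.


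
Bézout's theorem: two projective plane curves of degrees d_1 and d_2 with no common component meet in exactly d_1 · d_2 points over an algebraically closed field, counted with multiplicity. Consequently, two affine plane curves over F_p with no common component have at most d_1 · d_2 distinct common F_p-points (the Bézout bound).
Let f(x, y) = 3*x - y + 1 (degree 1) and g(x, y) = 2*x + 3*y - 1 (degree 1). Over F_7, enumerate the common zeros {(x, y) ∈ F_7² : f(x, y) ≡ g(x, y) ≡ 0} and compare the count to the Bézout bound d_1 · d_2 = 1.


Common zeros: {(3, 3)}; count = 1; Bézout bound = 1.

deg(f) = 1, deg(g) = 1, so Bézout bound = 1.
Scan x ∈ F_7. For each x, list the y ∈ F_7 with f(x, y) ≡ 0 and those with g(x, y) ≡ 0 (mod 7); the common zeros in that column are the intersection.
  x = 0: f ≡ 0 at y ∈ {1}; g ≡ 0 at y ∈ {5}; common: ∅.
  x = 1: f ≡ 0 at y ∈ {4}; g ≡ 0 at y ∈ {2}; common: ∅.
  x = 2: f ≡ 0 at y ∈ {0}; g ≡ 0 at y ∈ {6}; common: ∅.
  x = 3: f ≡ 0 at y ∈ {3}; g ≡ 0 at y ∈ {3}; common: {3}.
  x = 4: f ≡ 0 at y ∈ {6}; g ≡ 0 at y ∈ {0}; common: ∅.
  x = 5: f ≡ 0 at y ∈ {2}; g ≡ 0 at y ∈ {4}; common: ∅.
  x = 6: f ≡ 0 at y ∈ {5}; g ≡ 0 at y ∈ {1}; common: ∅.
Collecting: common zeros = {(3, 3)}, so the count is 1.
Comparison with the Bézout bound: 1 ≤ 1 = deg(f)·deg(g), as expected for curves with no common component (the bound is attained).


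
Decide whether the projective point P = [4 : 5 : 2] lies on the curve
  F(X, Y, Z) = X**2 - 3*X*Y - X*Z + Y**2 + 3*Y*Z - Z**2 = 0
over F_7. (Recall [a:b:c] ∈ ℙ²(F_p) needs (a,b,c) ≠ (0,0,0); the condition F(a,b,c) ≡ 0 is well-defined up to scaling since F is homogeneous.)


F(4,5,2) ≡ 6 (mod 7); P is NOT on the curve.

Evaluate F(4, 5, 2) term-by-term (mod 7).
  X**2 ↦ 1·16·1·1 = 16
  -3*X*Y ↦ -3·4·5·1 = -60
  -X*Z ↦ -1·4·1·2 = -8
  Y**2 ↦ 1·1·25·1 = 25
  3*Y*Z ↦ 3·1·5·2 = 30
  -Z**2 ↦ -1·1·1·4 = -4
Sum: F(4, 5, 2) = (16) + (-60) + (-8) + (25) + (30) + (-4) = -1.
Reducing mod 7: -1 ≡ 6 (mod 7).
Since F(a, b, c) ≡ 6 ≠ 0 (mod 7), P does NOT lie on the curve.


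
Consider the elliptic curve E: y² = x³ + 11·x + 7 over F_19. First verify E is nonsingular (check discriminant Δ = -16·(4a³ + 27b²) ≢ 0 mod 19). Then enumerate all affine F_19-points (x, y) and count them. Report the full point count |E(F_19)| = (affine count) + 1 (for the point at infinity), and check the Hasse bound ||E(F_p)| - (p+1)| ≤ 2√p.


Affine points = {(0, 8), (0, 11), (1, 0), (4, 1), (4, 18), (5, 4), (5, 15), (6, 2), (6, 17), (7, 3), (7, 16), (12, 9), (12, 10), (14, 6), (14, 13), (16, 2), (16, 17)}; affine count = 17; |E(F_19)| = 18.

Discriminant check: Δ ∝ 4a³ + 27b² = 4·11³ + 27·7² = 4·1331 + 27·49 ≡ 16 (mod 19). Nonzero ⇒ E is nonsingular.
For each x ∈ F_19, compute rhs = x³ + 11·x + 7 mod 19, then count y ∈ F_19 with y² ≡ rhs.
  x = 0: rhs = 7, matching y values: 8, 11 (2 points).
  x = 1: rhs = 0, matching y values: 0 (1 points).
  x = 2: rhs = 18, matching y values: none (0 points).
  x = 3: rhs = 10, matching y values: none (0 points).
  x = 4: rhs = 1, matching y values: 1, 18 (2 points).
  x = 5: rhs = 16, matching y values: 4, 15 (2 points).
  x = 6: rhs = 4, matching y values: 2, 17 (2 points).
  x = 7: rhs = 9, matching y values: 3, 16 (2 points).
  x = 8: rhs = 18, matching y values: none (0 points).
  x = 9: rhs = 18, matching y values: none (0 points).
  x = 10: rhs = 15, matching y values: none (0 points).
  x = 11: rhs = 15, matching y values: none (0 points).
  x = 12: rhs = 5, matching y values: 9, 10 (2 points).
  x = 13: rhs = 10, matching y values: none (0 points).
  x = 14: rhs = 17, matching y values: 6, 13 (2 points).
  x = 15: rhs = 13, matching y values: none (0 points).
  x = 16: rhs = 4, matching y values: 2, 17 (2 points).
  x = 17: rhs = 15, matching y values: none (0 points).
  x = 18: rhs = 14, matching y values: none (0 points).
Total affine count: 17.
Full point count |E(F_19)| = 17 + 1 = 18.
Hasse bound: |18 − (19+1)| = |-2| = 2 ≤ 2√19 ≈ 8.7178 ✓.


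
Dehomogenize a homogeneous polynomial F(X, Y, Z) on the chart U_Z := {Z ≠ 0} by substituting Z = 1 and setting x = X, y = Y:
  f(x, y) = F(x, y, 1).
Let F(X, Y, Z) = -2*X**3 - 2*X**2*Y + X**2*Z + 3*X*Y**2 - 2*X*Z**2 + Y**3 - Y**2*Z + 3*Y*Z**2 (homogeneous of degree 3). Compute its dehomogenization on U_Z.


f(x, y) = -2*x**3 - 2*x**2*y + x**2 + 3*x*y**2 - 2*x + y**3 - y**2 + 3*y

On U_Z we set Z = 1. Each monomial c·X^i·Y^j·Z^k in F becomes c·x^i·y^j·1^k = c·x^i·y^j.
Substituting Z = 1: F(X, Y, 1) = -2*x**3 - 2*x**2*y + x**2 + 3*x*y**2 - 2*x + y**3 - y**2 + 3*y.
Note: deg(f) ≤ deg(F) = 3; strict inequality happens when F is divisible by Z (lost terms).


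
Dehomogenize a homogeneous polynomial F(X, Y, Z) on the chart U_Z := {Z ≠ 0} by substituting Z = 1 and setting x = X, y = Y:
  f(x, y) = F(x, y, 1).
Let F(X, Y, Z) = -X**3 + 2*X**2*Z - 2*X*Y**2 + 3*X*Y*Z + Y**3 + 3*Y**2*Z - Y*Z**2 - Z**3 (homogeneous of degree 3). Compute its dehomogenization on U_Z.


f(x, y) = -x**3 + 2*x**2 - 2*x*y**2 + 3*x*y + y**3 + 3*y**2 - y - 1

On U_Z we set Z = 1. Each monomial c·X^i·Y^j·Z^k in F becomes c·x^i·y^j·1^k = c·x^i·y^j.
Substituting Z = 1: F(X, Y, 1) = -x**3 + 2*x**2 - 2*x*y**2 + 3*x*y + y**3 + 3*y**2 - y - 1.
Note: deg(f) ≤ deg(F) = 3; strict inequality happens when F is divisible by Z (lost terms).


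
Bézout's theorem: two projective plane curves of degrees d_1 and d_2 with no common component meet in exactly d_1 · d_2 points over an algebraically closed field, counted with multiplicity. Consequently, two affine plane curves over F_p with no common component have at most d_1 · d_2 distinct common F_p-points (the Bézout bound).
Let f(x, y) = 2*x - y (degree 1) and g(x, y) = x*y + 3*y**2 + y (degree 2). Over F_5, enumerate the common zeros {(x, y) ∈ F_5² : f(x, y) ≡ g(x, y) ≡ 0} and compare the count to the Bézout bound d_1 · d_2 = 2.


Common zeros: {(0, 0), (2, 4)}; count = 2; Bézout bound = 2.

deg(f) = 1, deg(g) = 2, so Bézout bound = 2.
Scan x ∈ F_5. For each x, list the y ∈ F_5 with f(x, y) ≡ 0 and those with g(x, y) ≡ 0 (mod 5); the common zeros in that column are the intersection.
  x = 0: f ≡ 0 at y ∈ {0}; g ≡ 0 at y ∈ {0, 3}; common: {0}.
  x = 1: f ≡ 0 at y ∈ {2}; g ≡ 0 at y ∈ {0, 1}; common: ∅.
  x = 2: f ≡ 0 at y ∈ {4}; g ≡ 0 at y ∈ {0, 4}; common: {4}.
  x = 3: f ≡ 0 at y ∈ {1}; g ≡ 0 at y ∈ {0, 2}; common: ∅.
  x = 4: f ≡ 0 at y ∈ {3}; g ≡ 0 at y ∈ {0}; common: ∅.
Collecting: common zeros = {(0, 0), (2, 4)}, so the count is 2.
Comparison with the Bézout bound: 2 ≤ 2 = deg(f)·deg(g), as expected for curves with no common component (the bound is attained).


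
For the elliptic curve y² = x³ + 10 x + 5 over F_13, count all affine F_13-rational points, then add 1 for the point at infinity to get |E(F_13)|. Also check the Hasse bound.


Affine points = {(1, 4), (1, 9), (3, 6), (3, 7), (8, 5), (8, 8), (10, 0), (11, 4), (11, 9)}; affine count = 9; |E(F_13)| = 10.

Discriminant check: Δ ∝ 4a³ + 27b² = 4·10³ + 27·5² = 4·1000 + 27·25 ≡ 8 (mod 13). Nonzero ⇒ E is nonsingular.
For each x ∈ F_13, compute rhs = x³ + 10·x + 5 mod 13, then count y ∈ F_13 with y² ≡ rhs.
  x = 0: rhs = 5, matching y values: none (0 points).
  x = 1: rhs = 3, matching y values: 4, 9 (2 points).
  x = 2: rhs = 7, matching y values: none (0 points).
  x = 3: rhs = 10, matching y values: 6, 7 (2 points).
  x = 4: rhs = 5, matching y values: none (0 points).
  x = 5: rhs = 11, matching y values: none (0 points).
  x = 6: rhs = 8, matching y values: none (0 points).
  x = 7: rhs = 2, matching y values: none (0 points).
  x = 8: rhs = 12, matching y values: 5, 8 (2 points).
  x = 9: rhs = 5, matching y values: none (0 points).
  x = 10: rhs = 0, matching y values: 0 (1 points).
  x = 11: rhs = 3, matching y values: 4, 9 (2 points).
  x = 12: rhs = 7, matching y values: none (0 points).
Total affine count: 9.
Full point count |E(F_13)| = 9 + 1 = 10.
Hasse bound: |10 − (13+1)| = |-4| = 4 ≤ 2√13 ≈ 7.2111 ✓.


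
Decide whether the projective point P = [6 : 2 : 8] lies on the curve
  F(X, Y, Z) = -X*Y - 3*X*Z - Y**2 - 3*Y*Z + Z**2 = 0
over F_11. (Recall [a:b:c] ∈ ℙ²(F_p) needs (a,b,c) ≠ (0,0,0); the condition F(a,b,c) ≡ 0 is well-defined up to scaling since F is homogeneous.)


F(6,2,8) ≡ 10 (mod 11); P is NOT on the curve.

Evaluate F(6, 2, 8) term-by-term (mod 11).
  -X*Y ↦ -1·6·2·1 = -12
  -3*X*Z ↦ -3·6·1·8 = -144
  -Y**2 ↦ -1·1·4·1 = -4
  -3*Y*Z ↦ -3·1·2·8 = -48
  Z**2 ↦ 1·1·1·64 = 64
Sum: F(6, 2, 8) = (-12) + (-144) + (-4) + (-48) + (64) = -144.
Reducing mod 11: -144 ≡ 10 (mod 11).
Since F(a, b, c) ≡ 10 ≠ 0 (mod 11), P does NOT lie on the curve.


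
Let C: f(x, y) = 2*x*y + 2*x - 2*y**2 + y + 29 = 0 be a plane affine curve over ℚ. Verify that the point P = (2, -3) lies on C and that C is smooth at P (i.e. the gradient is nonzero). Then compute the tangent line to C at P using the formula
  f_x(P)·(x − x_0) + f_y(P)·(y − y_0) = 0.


Tangent line at P: -4*x + 17*y + 59 = 0.

Step 1: f(2, -3) = 0, so P lies on C.
Step 2: partial derivatives
  f_x(x, y) = 2*y + 2, f_y(x, y) = 2*x - 4*y + 1.
  f_x(P) = -4, f_y(P) = 17 (gradient nonzero, so P is smooth).
Step 3: tangent line at P: -4·(x − 2) + 17·(y − -3) = 0.
Expanding: -4*x + 17*y + 59 = 0.


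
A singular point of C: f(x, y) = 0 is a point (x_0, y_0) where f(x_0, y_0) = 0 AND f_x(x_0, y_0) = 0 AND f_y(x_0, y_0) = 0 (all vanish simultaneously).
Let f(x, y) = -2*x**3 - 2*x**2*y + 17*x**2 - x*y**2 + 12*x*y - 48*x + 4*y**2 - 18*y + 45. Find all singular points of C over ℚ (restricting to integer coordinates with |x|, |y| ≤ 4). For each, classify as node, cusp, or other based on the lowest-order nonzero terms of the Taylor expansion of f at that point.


Singular points: {(3, 0)}; classification: node.

Compute partial derivatives:
  f_x = -6*x**2 - 4*x*y + 34*x - y**2 + 12*y - 48.
  f_y = -2*x**2 - 2*x*y + 12*x + 8*y - 18.
Scan x_0 ∈ {−4, ..., 4}. For each x_0, f_y(x_0, y) is a polynomial in y; find its integer roots y ∈ {−4, ..., 4}, then test f_x and f at those candidates.
  x = -4: f_y(-4, y) = 16*y - 98; no integer root y with |y| ≤ 4.
  x = -3: f_y(-3, y) = 14*y - 72; no integer root y with |y| ≤ 4.
  x = -2: f_y(-2, y) = 12*y - 50; no integer root y with |y| ≤ 4.
  x = -1: f_y(-1, y) = 10*y - 32; no integer root y with |y| ≤ 4.
  x = 0: f_y(0, y) = 8*y - 18; no integer root y with |y| ≤ 4.
  x = 1: f_y(1, y) = 6*y - 8; no integer root y with |y| ≤ 4.
  x = 2: f_y(2, y) = 4*y - 2; no integer root y with |y| ≤ 4.
  x = 3: f_y(3, y) = 2*y; vanishes at y ∈ {0}. (3, 0): f_x = 0, f = 0 — SINGULAR.
  x = 4: f_y(4, y) = -2; no integer root y with |y| ≤ 4.
Only singular point on the grid: (3, 0).
Classify: substitute x = 3 + u, y = 0 + v and expand: f = -2*u**3 - 2*u**2*v - u**2 - u*v**2 + v**2.
No constant or linear terms (consistent with a singular point). Quadratic part: -u**2 + v**2. Cubic part: -2*u**3 - 2*u**2*v - u*v**2.
The quadratic part v**2 - u**2 = (v − u)(v + u) splits into two distinct linear factors, so there are two distinct tangent lines y − 0 = ±(x − 3) — this is a node (ordinary double point).
Classification: node.


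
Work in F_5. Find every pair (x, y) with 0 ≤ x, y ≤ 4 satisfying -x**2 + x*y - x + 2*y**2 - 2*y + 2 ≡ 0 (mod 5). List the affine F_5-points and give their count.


Affine F_5-points: {(1, 0), (1, 3), (3, 0), (3, 2)}; count = 4.

For each of the 25 pairs (x, y) ∈ F_5², evaluate f(x, y) mod 5. Record the zeros.
  x = 0: [0↦2, 1↦2, 2↦1, 3↦4, 4↦1]  zeros at y ∈ ∅
  x = 1: [0↦0, 1↦1, 2↦1, 3↦0, 4↦3]  zeros at y ∈ {0, 3}
  x = 2: [0↦1, 1↦3, 2↦4, 3↦4, 4↦3]  zeros at y ∈ ∅
  x = 3: [0↦0, 1↦3, 2↦0, 3↦1, 4↦1]  zeros at y ∈ {0, 2}
  x = 4: [0↦2, 1↦1, 2↦4, 3↦1, 4↦2]  zeros at y ∈ ∅
Collecting zeros: affine points = {(1, 0), (1, 3), (3, 0), (3, 2)}.
Total count |C(F_5)_aff| = 4.


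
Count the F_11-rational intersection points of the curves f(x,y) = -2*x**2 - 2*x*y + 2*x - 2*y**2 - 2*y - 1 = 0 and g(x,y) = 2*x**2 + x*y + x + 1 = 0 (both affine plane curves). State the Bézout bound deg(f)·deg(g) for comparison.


Common zeros: ∅; count = 0; Bézout bound = 4.

deg(f) = 2, deg(g) = 2, so Bézout bound = 4.
Scan x ∈ F_11. For each x, list the y ∈ F_11 with f(x, y) ≡ 0 and those with g(x, y) ≡ 0 (mod 11); the common zeros in that column are the intersection.
  x = 0: f ≡ 0 at y ∈ ∅; g ≡ 0 at y ∈ ∅; common: ∅.
  x = 1: f ≡ 0 at y ∈ ∅; g ≡ 0 at y ∈ {7}; common: ∅.
  x = 2: f ≡ 0 at y ∈ ∅; g ≡ 0 at y ∈ {0}; common: ∅.
  x = 3: f ≡ 0 at y ∈ {3, 4}; g ≡ 0 at y ∈ {0}; common: ∅.
  x = 4: f ≡ 0 at y ∈ ∅; g ≡ 0 at y ∈ {10}; common: ∅.
  x = 5: f ≡ 0 at y ∈ {1, 4}; g ≡ 0 at y ∈ {2}; common: ∅.
  x = 6: f ≡ 0 at y ∈ {1, 3}; g ≡ 0 at y ∈ {7}; common: ∅.
  x = 7: f ≡ 0 at y ∈ {6, 8}; g ≡ 0 at y ∈ {10}; common: ∅.
  x = 8: f ≡ 0 at y ∈ {5, 8}; g ≡ 0 at y ∈ {9}; common: ∅.
  x = 9: f ≡ 0 at y ∈ ∅; g ≡ 0 at y ∈ {9}; common: ∅.
  x = 10: f ≡ 0 at y ∈ {5, 6}; g ≡ 0 at y ∈ {2}; common: ∅.
Collecting: common zeros = ∅, so the count is 0.
Comparison with the Bézout bound: 0 ≤ 4 = deg(f)·deg(g), as expected for curves with no common component (the affine F_11-count falls short of the bound because intersections may lie at infinity, over extension fields, or carry multiplicity).


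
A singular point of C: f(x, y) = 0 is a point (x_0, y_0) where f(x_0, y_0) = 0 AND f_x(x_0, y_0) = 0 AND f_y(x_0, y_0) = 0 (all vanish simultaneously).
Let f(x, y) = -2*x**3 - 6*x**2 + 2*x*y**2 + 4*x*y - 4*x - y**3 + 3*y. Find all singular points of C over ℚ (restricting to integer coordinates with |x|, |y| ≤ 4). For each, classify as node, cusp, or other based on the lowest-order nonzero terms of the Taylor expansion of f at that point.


Singular points: {(-1, -1)}; classification: cusp.

Compute partial derivatives:
  f_x = -6*x**2 - 12*x + 2*y**2 + 4*y - 4.
  f_y = 4*x*y + 4*x - 3*y**2 + 3.
Scan x_0 ∈ {−4, ..., 4}. For each x_0, f_y(x_0, y) is a polynomial in y; find its integer roots y ∈ {−4, ..., 4}, then test f_x and f at those candidates.
  x = -4: f_y(-4, y) = -3*y**2 - 16*y - 13; vanishes at y ∈ {-1}. (-4, -1): f_x = -54 ≠ 0.
  x = -3: f_y(-3, y) = -3*y**2 - 12*y - 9; vanishes at y ∈ {-3, -1}. (-3, -3): f_x = -16 ≠ 0; (-3, -1): f_x = -24 ≠ 0.
  x = -2: f_y(-2, y) = -3*y**2 - 8*y - 5; vanishes at y ∈ {-1}. (-2, -1): f_x = -6 ≠ 0.
  x = -1: f_y(-1, y) = -3*y**2 - 4*y - 1; vanishes at y ∈ {-1}. (-1, -1): f_x = 0, f = 0 — SINGULAR.
  x = 0: f_y(0, y) = 3 - 3*y**2; vanishes at y ∈ {-1, 1}. (0, -1): f_x = -6 ≠ 0; (0, 1): f_x = 2 ≠ 0.
  x = 1: f_y(1, y) = -3*y**2 + 4*y + 7; vanishes at y ∈ {-1}. (1, -1): f_x = -24 ≠ 0.
  x = 2: f_y(2, y) = -3*y**2 + 8*y + 11; vanishes at y ∈ {-1}. (2, -1): f_x = -54 ≠ 0.
  x = 3: f_y(3, y) = -3*y**2 + 12*y + 15; vanishes at y ∈ {-1}. (3, -1): f_x = -96 ≠ 0.
  x = 4: f_y(4, y) = -3*y**2 + 16*y + 19; vanishes at y ∈ {-1}. (4, -1): f_x = -150 ≠ 0.
Only singular point on the grid: (-1, -1).
Classify: substitute x = -1 + u, y = -1 + v and expand: f = -2*u**3 + 2*u*v**2 - v**3 + v**2.
No constant or linear terms (consistent with a singular point). Quadratic part: v**2. Cubic part: -2*u**3 + 2*u*v**2 - v**3.
The quadratic part v**2 is a perfect square, so there is a single (double) tangent line v = 0, i.e. y = -1. Restricting the cubic part to that line (v = 0) leaves -2*u**3 ≠ 0, so f is not divisible by v and the branch is v² ≈ 2*u**3 to lowest order — this is a cusp.
Classification: cusp.
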